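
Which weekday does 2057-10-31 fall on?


Date: October 31, 2057
Anchor: Jan 1, 2057. With p = 2057 - 1 = 2056: (p + p//4 - p//100 + p//400) mod 7 = (2056 + 514 - 20 + 5) mod 7 = 2555 mod 7 = 0 -> Monday (Mon=0 ... Sun=6)
Days before October (Jan-Sep): 273; offset = 273 + 31 - 1 = 303
Weekday index = (0 + 303) mod 7 = 2

Day of the week: Wednesday


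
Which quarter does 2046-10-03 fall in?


Month: October (month 10)
Q1: Jan-Mar, Q2: Apr-Jun, Q3: Jul-Sep, Q4: Oct-Dec

Q4


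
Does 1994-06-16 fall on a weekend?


Anchor: Jan 1, 1994. With p = 1994 - 1 = 1993: (p + p//4 - p//100 + p//400) mod 7 = (1993 + 498 - 19 + 4) mod 7 = 2476 mod 7 = 5 -> Saturday (Mon=0 ... Sun=6)
Day of year: 167; offset = 166
Weekday index = (5 + 166) mod 7 = 3 -> Thursday
Weekend days: Saturday, Sunday

No


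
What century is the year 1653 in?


Century = (year - 1) // 100 + 1
= (1653 - 1) // 100 + 1
= 1652 // 100 + 1
= 16 + 1

17th century


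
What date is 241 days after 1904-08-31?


Start: 1904-08-31, add 241 days
August 31 is the last day of August 1904 -> 241 left
September 1904 has 30 days -> 211 left
October 1904 has 31 days -> 180 left
November 1904 has 30 days -> 150 left
December 1904 has 31 days -> 119 left
January 1905 has 31 days -> 88 left
February 1905 has 28 days -> 60 left
March 1905 has 31 days -> 29 left
April 1905: 29 <= 30 -> lands on April 29

Result: 1905-04-29


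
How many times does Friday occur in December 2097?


December 2097 has 31 days
Anchor: Jan 1, 2097. With p = 2097 - 1 = 2096: (p + p//4 - p//100 + p//400) mod 7 = (2096 + 524 - 20 + 5) mod 7 = 2605 mod 7 = 1 -> Tuesday (Mon=0 ... Sun=6)
Days before December (Jan-Nov): 334; December 1 index = (1 + 334) mod 7 = 6 -> Sunday
First Friday is December 6
Fridays: 6, 13, 20, 27

4 Fridays


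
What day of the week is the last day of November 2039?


November 2039 has 30 days
Anchor: Jan 1, 2039. With p = 2039 - 1 = 2038: (p + p//4 - p//100 + p//400) mod 7 = (2038 + 509 - 20 + 5) mod 7 = 2532 mod 7 = 5 -> Saturday (Mon=0 ... Sun=6)
Days before November (Jan-Oct): 304; November 1 index = (5 + 304) mod 7 = 1 -> Tuesday
Last day offset: 30 - 1 = 29 days
Weekday index = (1 + 29) mod 7 = 2

Wednesday, November 30


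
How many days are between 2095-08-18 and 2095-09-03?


From 2095-08-18 to 2095-09-03
2095-08-18: days before August = 31 + 28 + 31 + 30 + 31 + 30 + 31 = 212 (2095 is not a leap year); day of year = 212 + 18 = 230
2095-09-03: days before September = 31 + 28 + 31 + 30 + 31 + 30 + 31 + 31 = 243 (2095 is not a leap year); day of year = 243 + 3 = 246
Same year: 246 - 230 = 16

16 days


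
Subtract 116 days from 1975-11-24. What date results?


Start: 1975-11-24, subtract 116 days
Back 24 days from November 24 reaches October 31, 1975 -> 92 left
October 1975 has 31 days -> back to September 30, 1975 -> 61 left
September 1975 has 30 days -> back to August 31, 1975 -> 31 left
August 1975 has 31 days -> back to July 31, 1975 -> 0 left
July 1975: 31 - 0 = 31 -> lands on July 31

Result: 1975-07-31


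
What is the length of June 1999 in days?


June 1999

30 days


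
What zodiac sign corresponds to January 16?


Date: January 16
Conventional tropical zodiac dates: Capricorn from December 22 onward; Aquarius starts January 20
January 16 falls within the Capricorn range

Capricorn


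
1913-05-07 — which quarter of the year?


Month: May (month 5)
Q1: Jan-Mar, Q2: Apr-Jun, Q3: Jul-Sep, Q4: Oct-Dec

Q2


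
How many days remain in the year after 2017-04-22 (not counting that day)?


Day of year: 112 of 365
Remaining = 365 - 112

253 days


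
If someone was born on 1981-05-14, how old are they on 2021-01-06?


Birth: 1981-05-14
Reference: 2021-01-06
Year difference: 2021 - 1981 = 40
Birthday not yet reached in 2021, subtract 1

39 years old


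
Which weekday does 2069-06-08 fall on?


Date: June 8, 2069
Anchor: Jan 1, 2069. With p = 2069 - 1 = 2068: (p + p//4 - p//100 + p//400) mod 7 = (2068 + 517 - 20 + 5) mod 7 = 2570 mod 7 = 1 -> Tuesday (Mon=0 ... Sun=6)
Days before June (Jan-May): 151; offset = 151 + 8 - 1 = 158
Weekday index = (1 + 158) mod 7 = 5

Day of the week: Saturday


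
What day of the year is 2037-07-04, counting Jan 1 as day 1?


Date: July 4, 2037
Days in months 1 through 6: 181
Plus 4 days in July

Day of year: 185


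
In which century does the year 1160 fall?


Century = (year - 1) // 100 + 1
= (1160 - 1) // 100 + 1
= 1159 // 100 + 1
= 11 + 1

12th century


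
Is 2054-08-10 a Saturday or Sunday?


Anchor: Jan 1, 2054. With p = 2054 - 1 = 2053: (p + p//4 - p//100 + p//400) mod 7 = (2053 + 513 - 20 + 5) mod 7 = 2551 mod 7 = 3 -> Thursday (Mon=0 ... Sun=6)
Day of year: 222; offset = 221
Weekday index = (3 + 221) mod 7 = 0 -> Monday
Weekend days: Saturday, Sunday

No


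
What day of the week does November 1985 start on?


Target: November 1, 1985
Anchor: Jan 1, 1985. With p = 1985 - 1 = 1984: (p + p//4 - p//100 + p//400) mod 7 = (1984 + 496 - 19 + 4) mod 7 = 2465 mod 7 = 1 -> Tuesday (Mon=0 ... Sun=6)
Days before November (Jan-Oct): 304 days
Weekday index = (1 + 304) mod 7 = 4

Friday


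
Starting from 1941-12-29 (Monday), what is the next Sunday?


Current: Monday
Target: Sunday
Days ahead: 6

Next Sunday: 1942-01-04


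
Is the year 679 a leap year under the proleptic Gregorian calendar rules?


Gregorian leap year rule: divisible by 4, but not by 100, unless also by 400.
679 is not divisible by 4 -> not a leap year

No


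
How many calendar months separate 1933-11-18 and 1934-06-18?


From November 1933 to June 1934
1 year * 12 = 12 months, minus 5 months = 7

7 months


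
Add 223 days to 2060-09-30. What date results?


Start: 2060-09-30, add 223 days
September 30 is the last day of September 2060 -> 223 left
October 2060 has 31 days -> 192 left
November 2060 has 30 days -> 162 left
December 2060 has 31 days -> 131 left
January 2061 has 31 days -> 100 left
February 2061 has 28 days -> 72 left
March 2061 has 31 days -> 41 left
April 2061 has 30 days -> 11 left
May 2061: 11 <= 31 -> lands on May 11

Result: 2061-05-11


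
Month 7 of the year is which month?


Month 7 of 12

July


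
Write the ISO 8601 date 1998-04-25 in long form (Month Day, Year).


ISO 1998-04-25 parses as year=1998, month=04, day=25
Month 4 -> April

April 25, 1998


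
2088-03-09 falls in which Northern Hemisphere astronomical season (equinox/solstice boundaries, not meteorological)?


Date: March 9
Astronomical Winter (approx.; exact equinox/solstice day varies by year): December 21 to March 19
March 9 falls within the Winter window

Winter


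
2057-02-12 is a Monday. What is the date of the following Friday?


Current: Monday
Target: Friday
Days ahead: 4

Next Friday: 2057-02-16


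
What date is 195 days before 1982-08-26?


Start: 1982-08-26, subtract 195 days
Back 26 days from August 26 reaches July 31, 1982 -> 169 left
July 1982 has 31 days -> back to June 30, 1982 -> 138 left
June 1982 has 30 days -> back to May 31, 1982 -> 108 left
May 1982 has 31 days -> back to April 30, 1982 -> 77 left
April 1982 has 30 days -> back to March 31, 1982 -> 47 left
March 1982 has 31 days -> back to February 28, 1982 -> 16 left
February 1982: 28 - 16 = 12 -> lands on February 12

Result: 1982-02-12


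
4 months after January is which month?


January is month 1
1 + 4 = 5

May


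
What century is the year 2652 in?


Century = (year - 1) // 100 + 1
= (2652 - 1) // 100 + 1
= 2651 // 100 + 1
= 26 + 1

27th century


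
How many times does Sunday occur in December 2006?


December 2006 has 31 days
Anchor: Jan 1, 2006. With p = 2006 - 1 = 2005: (p + p//4 - p//100 + p//400) mod 7 = (2005 + 501 - 20 + 5) mod 7 = 2491 mod 7 = 6 -> Sunday (Mon=0 ... Sun=6)
Days before December (Jan-Nov): 334; December 1 index = (6 + 334) mod 7 = 4 -> Friday
First Sunday is December 3
Sundays: 3, 10, 17, 24, 31

5 Sundays


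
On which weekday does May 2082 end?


May 2082 has 31 days
Anchor: Jan 1, 2082. With p = 2082 - 1 = 2081: (p + p//4 - p//100 + p//400) mod 7 = (2081 + 520 - 20 + 5) mod 7 = 2586 mod 7 = 3 -> Thursday (Mon=0 ... Sun=6)
Days before May (Jan-Apr): 120; May 1 index = (3 + 120) mod 7 = 4 -> Friday
Last day offset: 31 - 1 = 30 days
Weekday index = (4 + 30) mod 7 = 6

Sunday, May 31


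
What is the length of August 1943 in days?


August 1943

31 days


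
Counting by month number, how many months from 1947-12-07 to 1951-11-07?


From December 1947 to November 1951
4 years * 12 = 48 months, minus 1 month = 47

47 months


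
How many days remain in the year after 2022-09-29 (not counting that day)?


Day of year: 272 of 365
Remaining = 365 - 272

93 days


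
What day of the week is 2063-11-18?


Date: November 18, 2063
Anchor: Jan 1, 2063. With p = 2063 - 1 = 2062: (p + p//4 - p//100 + p//400) mod 7 = (2062 + 515 - 20 + 5) mod 7 = 2562 mod 7 = 0 -> Monday (Mon=0 ... Sun=6)
Days before November (Jan-Oct): 304; offset = 304 + 18 - 1 = 321
Weekday index = (0 + 321) mod 7 = 6

Day of the week: Sunday


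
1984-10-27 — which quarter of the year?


Month: October (month 10)
Q1: Jan-Mar, Q2: Apr-Jun, Q3: Jul-Sep, Q4: Oct-Dec

Q4


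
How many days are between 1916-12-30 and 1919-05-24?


From 1916-12-30 to 1919-05-24
1916-12-30: days before December = 31 + 29 + 31 + 30 + 31 + 30 + 31 + 31 + 30 + 31 + 30 = 335 (1916 is a leap year); day of year = 335 + 30 = 365
1919-05-24: days before May = 31 + 28 + 31 + 30 = 120 (1919 is not a leap year); day of year = 120 + 24 = 144
Rest of 1916: 366 - 365 = 1
Full years 1917 (365), 1918 (365): 730
Total = 1 + 730 + 144 = 875

875 days


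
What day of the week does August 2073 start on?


Target: August 1, 2073
Anchor: Jan 1, 2073. With p = 2073 - 1 = 2072: (p + p//4 - p//100 + p//400) mod 7 = (2072 + 518 - 20 + 5) mod 7 = 2575 mod 7 = 6 -> Sunday (Mon=0 ... Sun=6)
Days before August (Jan-Jul): 212 days
Weekday index = (6 + 212) mod 7 = 1

Tuesday


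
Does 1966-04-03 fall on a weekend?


Anchor: Jan 1, 1966. With p = 1966 - 1 = 1965: (p + p//4 - p//100 + p//400) mod 7 = (1965 + 491 - 19 + 4) mod 7 = 2441 mod 7 = 5 -> Saturday (Mon=0 ... Sun=6)
Day of year: 93; offset = 92
Weekday index = (5 + 92) mod 7 = 6 -> Sunday
Weekend days: Saturday, Sunday

Yes


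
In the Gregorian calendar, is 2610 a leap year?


Gregorian leap year rule: divisible by 4, but not by 100, unless also by 400.
2610 is not divisible by 4 -> not a leap year

No


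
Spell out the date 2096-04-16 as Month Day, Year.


ISO 2096-04-16 parses as year=2096, month=04, day=16
Month 4 -> April

April 16, 2096


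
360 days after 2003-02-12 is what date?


Start: 2003-02-12, add 360 days
February 2003 has 28 days: 28 - 12 = 16 days to February 28 -> 344 left
March 2003 has 31 days -> 313 left
April 2003 has 30 days -> 283 left
May 2003 has 31 days -> 252 left
June 2003 has 30 days -> 222 left
July 2003 has 31 days -> 191 left
August 2003 has 31 days -> 160 left
September 2003 has 30 days -> 130 left
October 2003 has 31 days -> 99 left
November 2003 has 30 days -> 69 left
December 2003 has 31 days -> 38 left
January 2004 has 31 days -> 7 left
February 2004: 7 <= 29 -> lands on February 7

Result: 2004-02-07


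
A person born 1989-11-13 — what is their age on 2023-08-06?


Birth: 1989-11-13
Reference: 2023-08-06
Year difference: 2023 - 1989 = 34
Birthday not yet reached in 2023, subtract 1

33 years old


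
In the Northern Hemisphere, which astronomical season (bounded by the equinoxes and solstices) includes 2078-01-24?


Date: January 24
Astronomical Winter (approx.; exact equinox/solstice day varies by year): December 21 to March 19
January 24 falls within the Winter window

Winter


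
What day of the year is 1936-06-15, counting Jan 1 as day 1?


Date: June 15, 1936
Days in months 1 through 5: 152
Plus 15 days in June

Day of year: 167


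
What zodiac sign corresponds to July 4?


Date: July 4
Conventional tropical zodiac dates: Cancer from June 21 onward; Leo starts July 23
July 4 falls within the Cancer range

Cancer


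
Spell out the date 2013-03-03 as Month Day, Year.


ISO 2013-03-03 parses as year=2013, month=03, day=03
Month 3 -> March

March 3, 2013


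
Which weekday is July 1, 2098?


Target: July 1, 2098
Anchor: Jan 1, 2098. With p = 2098 - 1 = 2097: (p + p//4 - p//100 + p//400) mod 7 = (2097 + 524 - 20 + 5) mod 7 = 2606 mod 7 = 2 -> Wednesday (Mon=0 ... Sun=6)
Days before July (Jan-Jun): 181 days
Weekday index = (2 + 181) mod 7 = 1

Tuesday


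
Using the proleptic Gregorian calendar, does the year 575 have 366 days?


Gregorian leap year rule: divisible by 4, but not by 100, unless also by 400.
575 is not divisible by 4 -> not a leap year

No


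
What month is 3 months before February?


February is month 2
2 - 3 = -1; wrap: -1 + 12 = 11

November


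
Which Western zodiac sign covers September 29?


Date: September 29
Conventional tropical zodiac dates: Libra from September 23 onward; Scorpio starts October 23
September 29 falls within the Libra range

Libra


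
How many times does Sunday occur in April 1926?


April 1926 has 30 days
Anchor: Jan 1, 1926. With p = 1926 - 1 = 1925: (p + p//4 - p//100 + p//400) mod 7 = (1925 + 481 - 19 + 4) mod 7 = 2391 mod 7 = 4 -> Friday (Mon=0 ... Sun=6)
Days before April (Jan-Mar): 90; April 1 index = (4 + 90) mod 7 = 3 -> Thursday
First Sunday is April 4
Sundays: 4, 11, 18, 25

4 Sundays


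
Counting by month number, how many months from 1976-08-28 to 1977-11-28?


From August 1976 to November 1977
1 year * 12 = 12 months, plus 3 months = 15

15 months


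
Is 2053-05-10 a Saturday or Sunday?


Anchor: Jan 1, 2053. With p = 2053 - 1 = 2052: (p + p//4 - p//100 + p//400) mod 7 = (2052 + 513 - 20 + 5) mod 7 = 2550 mod 7 = 2 -> Wednesday (Mon=0 ... Sun=6)
Day of year: 130; offset = 129
Weekday index = (2 + 129) mod 7 = 5 -> Saturday
Weekend days: Saturday, Sunday

Yes


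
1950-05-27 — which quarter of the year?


Month: May (month 5)
Q1: Jan-Mar, Q2: Apr-Jun, Q3: Jul-Sep, Q4: Oct-Dec

Q2


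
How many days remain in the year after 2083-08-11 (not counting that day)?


Day of year: 223 of 365
Remaining = 365 - 223

142 days


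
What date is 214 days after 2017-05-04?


Start: 2017-05-04, add 214 days
May 2017 has 31 days: 31 - 4 = 27 days to May 31 -> 187 left
June 2017 has 30 days -> 157 left
July 2017 has 31 days -> 126 left
August 2017 has 31 days -> 95 left
September 2017 has 30 days -> 65 left
October 2017 has 31 days -> 34 left
November 2017 has 30 days -> 4 left
December 2017: 4 <= 31 -> lands on December 4

Result: 2017-12-04


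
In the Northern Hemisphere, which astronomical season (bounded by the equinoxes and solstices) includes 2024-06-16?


Date: June 16
Astronomical Spring (approx.; exact equinox/solstice day varies by year): March 20 to June 20
June 16 falls within the Spring window

Spring


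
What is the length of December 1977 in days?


December 1977

31 days


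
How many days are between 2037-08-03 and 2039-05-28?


From 2037-08-03 to 2039-05-28
2037-08-03: days before August = 31 + 28 + 31 + 30 + 31 + 30 + 31 = 212 (2037 is not a leap year); day of year = 212 + 3 = 215
2039-05-28: days before May = 31 + 28 + 31 + 30 = 120 (2039 is not a leap year); day of year = 120 + 28 = 148
Rest of 2037: 365 - 215 = 150
Full years 2038 (365): 365
Total = 150 + 365 + 148 = 663

663 days


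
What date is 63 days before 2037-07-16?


Start: 2037-07-16, subtract 63 days
Back 16 days from July 16 reaches June 30, 2037 -> 47 left
June 2037 has 30 days -> back to May 31, 2037 -> 17 left
May 2037: 31 - 17 = 14 -> lands on May 14

Result: 2037-05-14


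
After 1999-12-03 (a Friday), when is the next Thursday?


Current: Friday
Target: Thursday
Days ahead: 6

Next Thursday: 1999-12-09


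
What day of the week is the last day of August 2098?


August 2098 has 31 days
Anchor: Jan 1, 2098. With p = 2098 - 1 = 2097: (p + p//4 - p//100 + p//400) mod 7 = (2097 + 524 - 20 + 5) mod 7 = 2606 mod 7 = 2 -> Wednesday (Mon=0 ... Sun=6)
Days before August (Jan-Jul): 212; August 1 index = (2 + 212) mod 7 = 4 -> Friday
Last day offset: 31 - 1 = 30 days
Weekday index = (4 + 30) mod 7 = 6

Sunday, August 31


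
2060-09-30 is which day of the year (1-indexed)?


Date: September 30, 2060
Days in months 1 through 8: 244
Plus 30 days in September

Day of year: 274


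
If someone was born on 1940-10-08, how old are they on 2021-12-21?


Birth: 1940-10-08
Reference: 2021-12-21
Year difference: 2021 - 1940 = 81

81 years old


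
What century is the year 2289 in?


Century = (year - 1) // 100 + 1
= (2289 - 1) // 100 + 1
= 2288 // 100 + 1
= 22 + 1

23rd century


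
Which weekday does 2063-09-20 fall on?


Date: September 20, 2063
Anchor: Jan 1, 2063. With p = 2063 - 1 = 2062: (p + p//4 - p//100 + p//400) mod 7 = (2062 + 515 - 20 + 5) mod 7 = 2562 mod 7 = 0 -> Monday (Mon=0 ... Sun=6)
Days before September (Jan-Aug): 243; offset = 243 + 20 - 1 = 262
Weekday index = (0 + 262) mod 7 = 3

Day of the week: Thursday


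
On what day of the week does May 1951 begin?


Target: May 1, 1951
Anchor: Jan 1, 1951. With p = 1951 - 1 = 1950: (p + p//4 - p//100 + p//400) mod 7 = (1950 + 487 - 19 + 4) mod 7 = 2422 mod 7 = 0 -> Monday (Mon=0 ... Sun=6)
Days before May (Jan-Apr): 120 days
Weekday index = (0 + 120) mod 7 = 1

Tuesday


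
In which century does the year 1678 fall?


Century = (year - 1) // 100 + 1
= (1678 - 1) // 100 + 1
= 1677 // 100 + 1
= 16 + 1

17th century


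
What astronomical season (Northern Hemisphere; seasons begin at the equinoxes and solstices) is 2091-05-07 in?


Date: May 7
Astronomical Spring (approx.; exact equinox/solstice day varies by year): March 20 to June 20
May 7 falls within the Spring window

Spring


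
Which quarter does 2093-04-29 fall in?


Month: April (month 4)
Q1: Jan-Mar, Q2: Apr-Jun, Q3: Jul-Sep, Q4: Oct-Dec

Q2


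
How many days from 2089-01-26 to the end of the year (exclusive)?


Day of year: 26 of 365
Remaining = 365 - 26

339 days


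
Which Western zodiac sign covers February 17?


Date: February 17
Conventional tropical zodiac dates: Aquarius from January 20 onward; Pisces starts February 19
February 17 falls within the Aquarius range

Aquarius


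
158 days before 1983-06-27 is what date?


Start: 1983-06-27, subtract 158 days
Back 27 days from June 27 reaches May 31, 1983 -> 131 left
May 1983 has 31 days -> back to April 30, 1983 -> 100 left
April 1983 has 30 days -> back to March 31, 1983 -> 70 left
March 1983 has 31 days -> back to February 28, 1983 -> 39 left
February 1983 has 28 days -> back to January 31, 1983 -> 11 left
January 1983: 31 - 11 = 20 -> lands on January 20

Result: 1983-01-20


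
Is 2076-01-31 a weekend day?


Anchor: Jan 1, 2076. With p = 2076 - 1 = 2075: (p + p//4 - p//100 + p//400) mod 7 = (2075 + 518 - 20 + 5) mod 7 = 2578 mod 7 = 2 -> Wednesday (Mon=0 ... Sun=6)
Day of year: 31; offset = 30
Weekday index = (2 + 30) mod 7 = 4 -> Friday
Weekend days: Saturday, Sunday

No


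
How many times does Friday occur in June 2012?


June 2012 has 30 days
Anchor: Jan 1, 2012. With p = 2012 - 1 = 2011: (p + p//4 - p//100 + p//400) mod 7 = (2011 + 502 - 20 + 5) mod 7 = 2498 mod 7 = 6 -> Sunday (Mon=0 ... Sun=6)
Days before June (Jan-May): 152; June 1 index = (6 + 152) mod 7 = 4 -> Friday
First Friday is June 1
Fridays: 1, 8, 15, 22, 29

5 Fridays


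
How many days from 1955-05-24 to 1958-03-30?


From 1955-05-24 to 1958-03-30
1955-05-24: days before May = 31 + 28 + 31 + 30 = 120 (1955 is not a leap year); day of year = 120 + 24 = 144
1958-03-30: days before March = 31 + 28 = 59 (1958 is not a leap year); day of year = 59 + 30 = 89
Rest of 1955: 365 - 144 = 221
Full years 1956 (366), 1957 (365): 731
Total = 221 + 731 + 89 = 1041

1041 days


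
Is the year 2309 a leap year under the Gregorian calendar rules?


Gregorian leap year rule: divisible by 4, but not by 100, unless also by 400.
2309 is not divisible by 4 -> not a leap year

No


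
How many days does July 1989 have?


July 1989

31 days


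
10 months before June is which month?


June is month 6
6 - 10 = -4; wrap: -4 + 12 = 8

August


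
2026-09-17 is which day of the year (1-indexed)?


Date: September 17, 2026
Days in months 1 through 8: 243
Plus 17 days in September

Day of year: 260


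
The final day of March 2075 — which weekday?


March 2075 has 31 days
Anchor: Jan 1, 2075. With p = 2075 - 1 = 2074: (p + p//4 - p//100 + p//400) mod 7 = (2074 + 518 - 20 + 5) mod 7 = 2577 mod 7 = 1 -> Tuesday (Mon=0 ... Sun=6)
Days before March (Jan-Feb): 59; March 1 index = (1 + 59) mod 7 = 4 -> Friday
Last day offset: 31 - 1 = 30 days
Weekday index = (4 + 30) mod 7 = 6

Sunday, March 31


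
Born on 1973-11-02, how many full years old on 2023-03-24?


Birth: 1973-11-02
Reference: 2023-03-24
Year difference: 2023 - 1973 = 50
Birthday not yet reached in 2023, subtract 1

49 years old


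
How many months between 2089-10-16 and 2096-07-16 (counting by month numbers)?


From October 2089 to July 2096
7 years * 12 = 84 months, minus 3 months = 81

81 months


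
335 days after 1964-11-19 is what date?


Start: 1964-11-19, add 335 days
November 1964 has 30 days: 30 - 19 = 11 days to November 30 -> 324 left
December 1964 has 31 days -> 293 left
January 1965 has 31 days -> 262 left
February 1965 has 28 days -> 234 left
March 1965 has 31 days -> 203 left
April 1965 has 30 days -> 173 left
May 1965 has 31 days -> 142 left
June 1965 has 30 days -> 112 left
July 1965 has 31 days -> 81 left
August 1965 has 31 days -> 50 left
September 1965 has 30 days -> 20 left
October 1965: 20 <= 31 -> lands on October 20

Result: 1965-10-20


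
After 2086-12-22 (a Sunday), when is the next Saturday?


Current: Sunday
Target: Saturday
Days ahead: 6

Next Saturday: 2086-12-28


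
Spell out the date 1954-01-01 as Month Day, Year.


ISO 1954-01-01 parses as year=1954, month=01, day=01
Month 1 -> January

January 1, 1954


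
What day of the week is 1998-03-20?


Date: March 20, 1998
Anchor: Jan 1, 1998. With p = 1998 - 1 = 1997: (p + p//4 - p//100 + p//400) mod 7 = (1997 + 499 - 19 + 4) mod 7 = 2481 mod 7 = 3 -> Thursday (Mon=0 ... Sun=6)
Days before March (Jan-Feb): 59; offset = 59 + 20 - 1 = 78
Weekday index = (3 + 78) mod 7 = 4

Day of the week: Friday


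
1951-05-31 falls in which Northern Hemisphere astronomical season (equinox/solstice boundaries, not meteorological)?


Date: May 31
Astronomical Spring (approx.; exact equinox/solstice day varies by year): March 20 to June 20
May 31 falls within the Spring window

Spring


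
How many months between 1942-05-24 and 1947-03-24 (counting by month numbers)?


From May 1942 to March 1947
5 years * 12 = 60 months, minus 2 months = 58

58 months


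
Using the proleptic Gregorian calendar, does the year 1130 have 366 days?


Gregorian leap year rule: divisible by 4, but not by 100, unless also by 400.
1130 is not divisible by 4 -> not a leap year

No


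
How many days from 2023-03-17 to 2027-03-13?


From 2023-03-17 to 2027-03-13
2023-03-17: days before March = 31 + 28 = 59 (2023 is not a leap year); day of year = 59 + 17 = 76
2027-03-13: days before March = 31 + 28 = 59 (2027 is not a leap year); day of year = 59 + 13 = 72
Rest of 2023: 365 - 76 = 289
Full years 2024 (366), 2025 (365), 2026 (365): 1096
Total = 289 + 1096 + 72 = 1457

1457 days


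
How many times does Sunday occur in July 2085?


July 2085 has 31 days
Anchor: Jan 1, 2085. With p = 2085 - 1 = 2084: (p + p//4 - p//100 + p//400) mod 7 = (2084 + 521 - 20 + 5) mod 7 = 2590 mod 7 = 0 -> Monday (Mon=0 ... Sun=6)
Days before July (Jan-Jun): 181; July 1 index = (0 + 181) mod 7 = 6 -> Sunday
First Sunday is July 1
Sundays: 1, 8, 15, 22, 29

5 Sundays


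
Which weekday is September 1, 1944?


Target: September 1, 1944
Anchor: Jan 1, 1944. With p = 1944 - 1 = 1943: (p + p//4 - p//100 + p//400) mod 7 = (1943 + 485 - 19 + 4) mod 7 = 2413 mod 7 = 5 -> Saturday (Mon=0 ... Sun=6)
Days before September (Jan-Aug): 244 days
Weekday index = (5 + 244) mod 7 = 4

Friday


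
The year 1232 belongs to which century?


Century = (year - 1) // 100 + 1
= (1232 - 1) // 100 + 1
= 1231 // 100 + 1
= 12 + 1

13th century


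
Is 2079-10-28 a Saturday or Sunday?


Anchor: Jan 1, 2079. With p = 2079 - 1 = 2078: (p + p//4 - p//100 + p//400) mod 7 = (2078 + 519 - 20 + 5) mod 7 = 2582 mod 7 = 6 -> Sunday (Mon=0 ... Sun=6)
Day of year: 301; offset = 300
Weekday index = (6 + 300) mod 7 = 5 -> Saturday
Weekend days: Saturday, Sunday

Yes


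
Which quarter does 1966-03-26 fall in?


Month: March (month 3)
Q1: Jan-Mar, Q2: Apr-Jun, Q3: Jul-Sep, Q4: Oct-Dec

Q1


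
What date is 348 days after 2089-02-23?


Start: 2089-02-23, add 348 days
February 2089 has 28 days: 28 - 23 = 5 days to February 28 -> 343 left
March 2089 has 31 days -> 312 left
April 2089 has 30 days -> 282 left
May 2089 has 31 days -> 251 left
June 2089 has 30 days -> 221 left
July 2089 has 31 days -> 190 left
August 2089 has 31 days -> 159 left
September 2089 has 30 days -> 129 left
October 2089 has 31 days -> 98 left
November 2089 has 30 days -> 68 left
December 2089 has 31 days -> 37 left
January 2090 has 31 days -> 6 left
February 2090: 6 <= 28 -> lands on February 6

Result: 2090-02-06


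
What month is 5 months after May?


May is month 5
5 + 5 = 10

October


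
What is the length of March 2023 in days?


March 2023

31 days


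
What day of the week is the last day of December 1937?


December 1937 has 31 days
Anchor: Jan 1, 1937. With p = 1937 - 1 = 1936: (p + p//4 - p//100 + p//400) mod 7 = (1936 + 484 - 19 + 4) mod 7 = 2405 mod 7 = 4 -> Friday (Mon=0 ... Sun=6)
Days before December (Jan-Nov): 334; December 1 index = (4 + 334) mod 7 = 2 -> Wednesday
Last day offset: 31 - 1 = 30 days
Weekday index = (2 + 30) mod 7 = 4

Friday, December 31


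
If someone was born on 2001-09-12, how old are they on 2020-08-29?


Birth: 2001-09-12
Reference: 2020-08-29
Year difference: 2020 - 2001 = 19
Birthday not yet reached in 2020, subtract 1

18 years old


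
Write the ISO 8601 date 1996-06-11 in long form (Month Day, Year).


ISO 1996-06-11 parses as year=1996, month=06, day=11
Month 6 -> June

June 11, 1996


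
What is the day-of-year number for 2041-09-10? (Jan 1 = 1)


Date: September 10, 2041
Days in months 1 through 8: 243
Plus 10 days in September

Day of year: 253


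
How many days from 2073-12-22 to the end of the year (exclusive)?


Day of year: 356 of 365
Remaining = 365 - 356

9 days


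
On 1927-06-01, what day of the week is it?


Date: June 1, 1927
Anchor: Jan 1, 1927. With p = 1927 - 1 = 1926: (p + p//4 - p//100 + p//400) mod 7 = (1926 + 481 - 19 + 4) mod 7 = 2392 mod 7 = 5 -> Saturday (Mon=0 ... Sun=6)
Days before June (Jan-May): 151; offset = 151 + 1 - 1 = 151
Weekday index = (5 + 151) mod 7 = 2

Day of the week: Wednesday


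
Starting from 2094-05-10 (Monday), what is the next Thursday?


Current: Monday
Target: Thursday
Days ahead: 3

Next Thursday: 2094-05-13


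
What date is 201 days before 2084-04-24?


Start: 2084-04-24, subtract 201 days
Back 24 days from April 24 reaches March 31, 2084 -> 177 left
March 2084 has 31 days -> back to February 29, 2084 -> 146 left
February 2084 has 29 days -> back to January 31, 2084 -> 117 left
January 2084 has 31 days -> back to December 31, 2083 -> 86 left
December 2083 has 31 days -> back to November 30, 2083 -> 55 left
November 2083 has 30 days -> back to October 31, 2083 -> 25 left
October 2083: 31 - 25 = 6 -> lands on October 6

Result: 2083-10-06


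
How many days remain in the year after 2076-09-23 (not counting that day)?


Day of year: 267 of 366
Remaining = 366 - 267

99 days


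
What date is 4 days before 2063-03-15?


Start: 2063-03-15, subtract 4 days
15 - 4 = 11 stays within March 2063

Result: 2063-03-11


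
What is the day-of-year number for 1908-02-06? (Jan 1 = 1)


Date: February 6, 1908
Days in months 1 through 1: 31
Plus 6 days in February

Day of year: 37


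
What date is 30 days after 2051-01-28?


Start: 2051-01-28, add 30 days
January 2051 has 31 days: 31 - 28 = 3 days to January 31 -> 27 left
February 2051: 27 <= 28 -> lands on February 27

Result: 2051-02-27


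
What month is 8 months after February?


February is month 2
2 + 8 = 10

October


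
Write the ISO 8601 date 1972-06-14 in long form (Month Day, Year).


ISO 1972-06-14 parses as year=1972, month=06, day=14
Month 6 -> June

June 14, 1972


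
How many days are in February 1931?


February 1931 (leap year: no)

28 days


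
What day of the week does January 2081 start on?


Target: January 1, 2081
Anchor: Jan 1, 2081. With p = 2081 - 1 = 2080: (p + p//4 - p//100 + p//400) mod 7 = (2080 + 520 - 20 + 5) mod 7 = 2585 mod 7 = 2 -> Wednesday (Mon=0 ... Sun=6)
Offset from anchor: 0 days
Weekday index = (2 + 0) mod 7 = 2

Wednesday


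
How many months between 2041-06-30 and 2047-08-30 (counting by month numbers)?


From June 2041 to August 2047
6 years * 12 = 72 months, plus 2 months = 74

74 months


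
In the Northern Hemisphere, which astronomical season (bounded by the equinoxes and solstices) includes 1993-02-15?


Date: February 15
Astronomical Winter (approx.; exact equinox/solstice day varies by year): December 21 to March 19
February 15 falls within the Winter window

Winter


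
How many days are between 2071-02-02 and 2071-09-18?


From 2071-02-02 to 2071-09-18
2071-02-02: days before February = 31; day of year = 31 + 2 = 33
2071-09-18: days before September = 31 + 28 + 31 + 30 + 31 + 30 + 31 + 31 = 243 (2071 is not a leap year); day of year = 243 + 18 = 261
Same year: 261 - 33 = 228

228 days


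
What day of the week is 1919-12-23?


Date: December 23, 1919
Anchor: Jan 1, 1919. With p = 1919 - 1 = 1918: (p + p//4 - p//100 + p//400) mod 7 = (1918 + 479 - 19 + 4) mod 7 = 2382 mod 7 = 2 -> Wednesday (Mon=0 ... Sun=6)
Days before December (Jan-Nov): 334; offset = 334 + 23 - 1 = 356
Weekday index = (2 + 356) mod 7 = 1

Day of the week: Tuesday


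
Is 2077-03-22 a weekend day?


Anchor: Jan 1, 2077. With p = 2077 - 1 = 2076: (p + p//4 - p//100 + p//400) mod 7 = (2076 + 519 - 20 + 5) mod 7 = 2580 mod 7 = 4 -> Friday (Mon=0 ... Sun=6)
Day of year: 81; offset = 80
Weekday index = (4 + 80) mod 7 = 0 -> Monday
Weekend days: Saturday, Sunday

No


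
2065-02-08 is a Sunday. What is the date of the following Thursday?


Current: Sunday
Target: Thursday
Days ahead: 4

Next Thursday: 2065-02-12


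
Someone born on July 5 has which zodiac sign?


Date: July 5
Conventional tropical zodiac dates: Cancer from June 21 onward; Leo starts July 23
July 5 falls within the Cancer range

Cancer


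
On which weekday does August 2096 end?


August 2096 has 31 days
Anchor: Jan 1, 2096. With p = 2096 - 1 = 2095: (p + p//4 - p//100 + p//400) mod 7 = (2095 + 523 - 20 + 5) mod 7 = 2603 mod 7 = 6 -> Sunday (Mon=0 ... Sun=6)
Days before August (Jan-Jul): 213; August 1 index = (6 + 213) mod 7 = 2 -> Wednesday
Last day offset: 31 - 1 = 30 days
Weekday index = (2 + 30) mod 7 = 4

Friday, August 31


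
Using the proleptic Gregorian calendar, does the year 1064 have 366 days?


Gregorian leap year rule: divisible by 4, but not by 100, unless also by 400.
1064 is divisible by 4 but not 100 -> leap year

Yes


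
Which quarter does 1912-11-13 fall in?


Month: November (month 11)
Q1: Jan-Mar, Q2: Apr-Jun, Q3: Jul-Sep, Q4: Oct-Dec

Q4


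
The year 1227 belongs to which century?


Century = (year - 1) // 100 + 1
= (1227 - 1) // 100 + 1
= 1226 // 100 + 1
= 12 + 1

13th century


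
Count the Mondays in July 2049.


July 2049 has 31 days
Anchor: Jan 1, 2049. With p = 2049 - 1 = 2048: (p + p//4 - p//100 + p//400) mod 7 = (2048 + 512 - 20 + 5) mod 7 = 2545 mod 7 = 4 -> Friday (Mon=0 ... Sun=6)
Days before July (Jan-Jun): 181; July 1 index = (4 + 181) mod 7 = 3 -> Thursday
First Monday is July 5
Mondays: 5, 12, 19, 26

4 Mondays


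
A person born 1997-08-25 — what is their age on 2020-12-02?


Birth: 1997-08-25
Reference: 2020-12-02
Year difference: 2020 - 1997 = 23

23 years old


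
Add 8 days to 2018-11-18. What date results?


Start: 2018-11-18, add 8 days
November 2018 has 30 days; 18 + 8 = 26 stays within November

Result: 2018-11-26


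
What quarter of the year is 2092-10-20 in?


Month: October (month 10)
Q1: Jan-Mar, Q2: Apr-Jun, Q3: Jul-Sep, Q4: Oct-Dec

Q4


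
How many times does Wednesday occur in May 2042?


May 2042 has 31 days
Anchor: Jan 1, 2042. With p = 2042 - 1 = 2041: (p + p//4 - p//100 + p//400) mod 7 = (2041 + 510 - 20 + 5) mod 7 = 2536 mod 7 = 2 -> Wednesday (Mon=0 ... Sun=6)
Days before May (Jan-Apr): 120; May 1 index = (2 + 120) mod 7 = 3 -> Thursday
First Wednesday is May 7
Wednesdays: 7, 14, 21, 28

4 Wednesdays


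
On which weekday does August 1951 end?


August 1951 has 31 days
Anchor: Jan 1, 1951. With p = 1951 - 1 = 1950: (p + p//4 - p//100 + p//400) mod 7 = (1950 + 487 - 19 + 4) mod 7 = 2422 mod 7 = 0 -> Monday (Mon=0 ... Sun=6)
Days before August (Jan-Jul): 212; August 1 index = (0 + 212) mod 7 = 2 -> Wednesday
Last day offset: 31 - 1 = 30 days
Weekday index = (2 + 30) mod 7 = 4

Friday, August 31


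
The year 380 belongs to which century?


Century = (year - 1) // 100 + 1
= (380 - 1) // 100 + 1
= 379 // 100 + 1
= 3 + 1

4th century


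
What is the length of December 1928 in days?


December 1928

31 days


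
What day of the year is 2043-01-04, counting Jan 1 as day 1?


Date: January 4, 2043
No months before January
Plus 4 days in January

Day of year: 4


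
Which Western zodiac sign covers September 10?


Date: September 10
Conventional tropical zodiac dates: Virgo from August 23 onward; Libra starts September 23
September 10 falls within the Virgo range

Virgo


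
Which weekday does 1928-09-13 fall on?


Date: September 13, 1928
Anchor: Jan 1, 1928. With p = 1928 - 1 = 1927: (p + p//4 - p//100 + p//400) mod 7 = (1927 + 481 - 19 + 4) mod 7 = 2393 mod 7 = 6 -> Sunday (Mon=0 ... Sun=6)
Days before September (Jan-Aug): 244; offset = 244 + 13 - 1 = 256
Weekday index = (6 + 256) mod 7 = 3

Day of the week: Thursday


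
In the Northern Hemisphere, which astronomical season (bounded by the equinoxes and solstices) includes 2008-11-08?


Date: November 8
Astronomical Autumn (approx.; exact equinox/solstice day varies by year): September 22 to December 20
November 8 falls within the Autumn window

Autumn


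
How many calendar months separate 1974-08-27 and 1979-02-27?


From August 1974 to February 1979
5 years * 12 = 60 months, minus 6 months = 54

54 months


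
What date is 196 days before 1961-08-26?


Start: 1961-08-26, subtract 196 days
Back 26 days from August 26 reaches July 31, 1961 -> 170 left
July 1961 has 31 days -> back to June 30, 1961 -> 139 left
June 1961 has 30 days -> back to May 31, 1961 -> 109 left
May 1961 has 31 days -> back to April 30, 1961 -> 78 left
April 1961 has 30 days -> back to March 31, 1961 -> 48 left
March 1961 has 31 days -> back to February 28, 1961 -> 17 left
February 1961: 28 - 17 = 11 -> lands on February 11

Result: 1961-02-11


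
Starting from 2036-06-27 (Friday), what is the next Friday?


Current: Friday
Target: Friday
Days ahead: 7

Next Friday: 2036-07-04


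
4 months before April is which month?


April is month 4
4 - 4 = 0; wrap: 0 + 12 = 12

December


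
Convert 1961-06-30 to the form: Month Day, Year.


ISO 1961-06-30 parses as year=1961, month=06, day=30
Month 6 -> June

June 30, 1961


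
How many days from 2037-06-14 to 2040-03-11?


From 2037-06-14 to 2040-03-11
2037-06-14: days before June = 31 + 28 + 31 + 30 + 31 = 151 (2037 is not a leap year); day of year = 151 + 14 = 165
2040-03-11: days before March = 31 + 29 = 60 (2040 is a leap year); day of year = 60 + 11 = 71
Rest of 2037: 365 - 165 = 200
Full years 2038 (365), 2039 (365): 730
Total = 200 + 730 + 71 = 1001

1001 days


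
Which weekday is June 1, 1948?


Target: June 1, 1948
Anchor: Jan 1, 1948. With p = 1948 - 1 = 1947: (p + p//4 - p//100 + p//400) mod 7 = (1947 + 486 - 19 + 4) mod 7 = 2418 mod 7 = 3 -> Thursday (Mon=0 ... Sun=6)
Days before June (Jan-May): 152 days
Weekday index = (3 + 152) mod 7 = 1

Tuesday


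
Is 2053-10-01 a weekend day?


Anchor: Jan 1, 2053. With p = 2053 - 1 = 2052: (p + p//4 - p//100 + p//400) mod 7 = (2052 + 513 - 20 + 5) mod 7 = 2550 mod 7 = 2 -> Wednesday (Mon=0 ... Sun=6)
Day of year: 274; offset = 273
Weekday index = (2 + 273) mod 7 = 2 -> Wednesday
Weekend days: Saturday, Sunday

No


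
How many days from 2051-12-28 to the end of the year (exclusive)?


Day of year: 362 of 365
Remaining = 365 - 362

3 days


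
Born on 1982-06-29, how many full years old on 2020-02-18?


Birth: 1982-06-29
Reference: 2020-02-18
Year difference: 2020 - 1982 = 38
Birthday not yet reached in 2020, subtract 1

37 years old


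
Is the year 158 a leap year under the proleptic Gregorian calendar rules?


Gregorian leap year rule: divisible by 4, but not by 100, unless also by 400.
158 is not divisible by 4 -> not a leap year

No


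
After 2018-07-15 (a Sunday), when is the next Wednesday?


Current: Sunday
Target: Wednesday
Days ahead: 3

Next Wednesday: 2018-07-18


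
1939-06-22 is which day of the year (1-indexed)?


Date: June 22, 1939
Days in months 1 through 5: 151
Plus 22 days in June

Day of year: 173


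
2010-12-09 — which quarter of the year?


Month: December (month 12)
Q1: Jan-Mar, Q2: Apr-Jun, Q3: Jul-Sep, Q4: Oct-Dec

Q4


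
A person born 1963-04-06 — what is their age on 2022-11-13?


Birth: 1963-04-06
Reference: 2022-11-13
Year difference: 2022 - 1963 = 59

59 years old


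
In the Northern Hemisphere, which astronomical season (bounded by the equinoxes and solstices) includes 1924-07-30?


Date: July 30
Astronomical Summer (approx.; exact equinox/solstice day varies by year): June 21 to September 21
July 30 falls within the Summer window

Summer


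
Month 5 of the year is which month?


Month 5 of 12

May


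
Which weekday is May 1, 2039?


Target: May 1, 2039
Anchor: Jan 1, 2039. With p = 2039 - 1 = 2038: (p + p//4 - p//100 + p//400) mod 7 = (2038 + 509 - 20 + 5) mod 7 = 2532 mod 7 = 5 -> Saturday (Mon=0 ... Sun=6)
Days before May (Jan-Apr): 120 days
Weekday index = (5 + 120) mod 7 = 6

Sunday


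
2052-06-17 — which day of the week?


Date: June 17, 2052
Anchor: Jan 1, 2052. With p = 2052 - 1 = 2051: (p + p//4 - p//100 + p//400) mod 7 = (2051 + 512 - 20 + 5) mod 7 = 2548 mod 7 = 0 -> Monday (Mon=0 ... Sun=6)
Days before June (Jan-May): 152; offset = 152 + 17 - 1 = 168
Weekday index = (0 + 168) mod 7 = 0

Day of the week: Monday


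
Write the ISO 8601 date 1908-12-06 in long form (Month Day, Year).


ISO 1908-12-06 parses as year=1908, month=12, day=06
Month 12 -> December

December 6, 1908


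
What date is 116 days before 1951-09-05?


Start: 1951-09-05, subtract 116 days
Back 5 days from September 5 reaches August 31, 1951 -> 111 left
August 1951 has 31 days -> back to July 31, 1951 -> 80 left
July 1951 has 31 days -> back to June 30, 1951 -> 49 left
June 1951 has 30 days -> back to May 31, 1951 -> 19 left
May 1951: 31 - 19 = 12 -> lands on May 12

Result: 1951-05-12


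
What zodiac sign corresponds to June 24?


Date: June 24
Conventional tropical zodiac dates: Cancer from June 21 onward; Leo starts July 23
June 24 falls within the Cancer range

Cancer
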